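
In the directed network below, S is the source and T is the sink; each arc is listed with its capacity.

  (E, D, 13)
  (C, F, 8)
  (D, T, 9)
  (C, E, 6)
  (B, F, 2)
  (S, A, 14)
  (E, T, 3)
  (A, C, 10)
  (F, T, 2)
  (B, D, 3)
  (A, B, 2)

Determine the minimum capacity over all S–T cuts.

Augment S→A→B→D→T: bottleneck 2, flow now 2.
Augment S→A→C→E→T: bottleneck 3, flow now 5.
Augment S→A→C→F→T: bottleneck 2, flow now 7.
Augment S→A→C→E→D→T: bottleneck 3, flow now 10.
No augmenting path remains; maximum flow = 10.
By max-flow min-cut, the minimum cut capacity equals the max flow.
In the residual graph, reachable from S: {S, A, C, F}.
Min-cut edges: A→B (2), C→E (6), F→T (2); capacity 2 + 6 + 2 = 10.

10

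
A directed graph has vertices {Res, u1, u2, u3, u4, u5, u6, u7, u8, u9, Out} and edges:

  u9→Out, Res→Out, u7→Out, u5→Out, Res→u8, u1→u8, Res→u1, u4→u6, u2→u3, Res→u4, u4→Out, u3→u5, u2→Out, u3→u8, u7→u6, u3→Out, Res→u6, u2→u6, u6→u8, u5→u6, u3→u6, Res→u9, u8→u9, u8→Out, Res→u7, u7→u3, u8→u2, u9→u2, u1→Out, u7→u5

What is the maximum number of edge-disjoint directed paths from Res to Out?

Assign every edge capacity 1; by Menger, the answer equals the max flow.
Path Res→Out (+1); total 1.
Path Res→u1→Out (+1); total 2.
Path Res→u4→Out (+1); total 3.
Path Res→u7→Out (+1); total 4.
Path Res→u8→Out (+1); total 5.
Path Res→u9→Out (+1); total 6.
Path Res→u6→u8→u2→Out (+1); total 7.
No residual Res→Out path; max flow = 7.
Certifying cut of size 7: {Res→Out, Res→u1, Res→u4, Res→u6, Res→u7, Res→u8, Res→u9}.

7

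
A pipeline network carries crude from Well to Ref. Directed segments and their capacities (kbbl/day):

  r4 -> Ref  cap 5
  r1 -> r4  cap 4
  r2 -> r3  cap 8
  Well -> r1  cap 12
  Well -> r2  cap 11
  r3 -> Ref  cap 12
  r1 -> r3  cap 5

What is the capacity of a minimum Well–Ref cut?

Augment Well→r1→r3→Ref: bottleneck 5, flow now 5.
Augment Well→r1→r4→Ref: bottleneck 4, flow now 9.
Augment Well→r2→r3→Ref: bottleneck 7, flow now 16.
No augmenting path remains; maximum flow = 16.
By max-flow min-cut, the minimum cut capacity equals the max flow.
In the residual graph, reachable from Well: {Well, r1, r2, r3}.
Min-cut edges: r1→r4 (4), r3→Ref (12); capacity 4 + 12 = 16.

16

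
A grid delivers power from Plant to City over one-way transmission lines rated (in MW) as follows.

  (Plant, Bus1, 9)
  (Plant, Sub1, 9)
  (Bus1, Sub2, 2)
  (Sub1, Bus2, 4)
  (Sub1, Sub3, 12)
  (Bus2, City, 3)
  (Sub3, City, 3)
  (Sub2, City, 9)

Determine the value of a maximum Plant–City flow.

8

Augment Plant→Bus1→Sub2→City: bottleneck 2, flow now 2.
Augment Plant→Sub1→Bus2→City: bottleneck 3, flow now 5.
Augment Plant→Sub1→Sub3→City: bottleneck 3, flow now 8.
No augmenting path remains; maximum flow = 8.
In the residual graph, reachable from Plant: {Plant, Bus1, Sub1, Bus2, Sub3}.
Min-cut edges: Bus1→Sub2 (2), Bus2→City (3), Sub3→City (3); capacity 2 + 3 + 3 = 8.
This cut is saturated, so no flow can exceed 8.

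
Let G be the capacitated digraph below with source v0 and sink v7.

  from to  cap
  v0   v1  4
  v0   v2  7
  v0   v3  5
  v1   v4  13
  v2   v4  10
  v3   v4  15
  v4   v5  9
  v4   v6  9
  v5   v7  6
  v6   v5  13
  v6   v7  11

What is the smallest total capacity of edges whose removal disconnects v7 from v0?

Augment v0→v1→v4→v5→v7: bottleneck 4, flow now 4.
Augment v0→v2→v4→v5→v7: bottleneck 2, flow now 6.
Augment v0→v2→v4→v6→v7: bottleneck 5, flow now 11.
Augment v0→v3→v4→v6→v7: bottleneck 4, flow now 15.
No augmenting path remains; maximum flow = 15.
By max-flow min-cut, the minimum cut capacity equals the max flow.
In the residual graph, reachable from v0: {v0, v1, v2, v3, v4, v5}.
Min-cut edges: v4→v6 (9), v5→v7 (6); capacity 9 + 6 = 15.

15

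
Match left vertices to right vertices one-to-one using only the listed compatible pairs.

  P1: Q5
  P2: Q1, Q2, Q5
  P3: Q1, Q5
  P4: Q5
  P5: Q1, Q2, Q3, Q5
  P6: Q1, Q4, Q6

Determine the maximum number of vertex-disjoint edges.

Unit-capacity flow: source→left, listed edges, right→sink; max matching = max flow.
Augmenting path P1→Q5 (+1); matched 1.
Augmenting path P2→Q1 (+1); matched 2.
Augmenting path P5→Q2 (+1); matched 3.
Augmenting path P6→Q4 (+1); matched 4.
Augmenting path P3→Q1→P2→Q2→P5→Q3 (+1); matched 5.
No augmenting path remains; maximum matching = 5.
König certificate: {P2, P3, P5, P6, Q5} is a vertex cover of size 5 (every listed pair touches it), so no matching can be larger.

5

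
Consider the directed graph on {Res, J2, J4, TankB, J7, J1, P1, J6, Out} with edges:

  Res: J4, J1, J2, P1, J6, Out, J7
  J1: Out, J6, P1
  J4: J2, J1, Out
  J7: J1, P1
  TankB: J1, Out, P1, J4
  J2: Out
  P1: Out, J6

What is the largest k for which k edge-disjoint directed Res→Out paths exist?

5

Assign every edge capacity 1; by Menger, the answer equals the max flow.
Path Res→Out (+1); total 1.
Path Res→J2→Out (+1); total 2.
Path Res→J4→Out (+1); total 3.
Path Res→J1→Out (+1); total 4.
Path Res→P1→Out (+1); total 5.
No residual Res→Out path; max flow = 5.
Certifying cut of size 5: {J1→Out, P1→Out, Res→J2, Res→J4, Res→Out}.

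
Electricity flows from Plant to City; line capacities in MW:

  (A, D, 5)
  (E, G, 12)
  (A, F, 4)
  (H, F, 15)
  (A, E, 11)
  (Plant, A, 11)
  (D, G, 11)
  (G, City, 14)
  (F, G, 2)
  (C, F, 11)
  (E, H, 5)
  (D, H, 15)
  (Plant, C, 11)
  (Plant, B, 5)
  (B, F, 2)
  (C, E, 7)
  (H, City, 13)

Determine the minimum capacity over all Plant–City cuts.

Augment Plant→A→D→G→City: bottleneck 5, flow now 5.
Augment Plant→A→E→G→City: bottleneck 6, flow now 11.
Augment Plant→B→F→G→City: bottleneck 2, flow now 13.
Augment Plant→C→E→G→City: bottleneck 1, flow now 14.
Augment Plant→C→E→H→City: bottleneck 5, flow now 19.
Augment Plant→C→E→G→D→H→City: bottleneck 1, flow now 20. (uses reverse residual edge)
No augmenting path remains; maximum flow = 20.
By max-flow min-cut, the minimum cut capacity equals the max flow.
In the residual graph, reachable from Plant: {Plant, B, C, F}.
Min-cut edges: Plant→A (11), C→E (7), F→G (2); capacity 11 + 7 + 2 = 20.

20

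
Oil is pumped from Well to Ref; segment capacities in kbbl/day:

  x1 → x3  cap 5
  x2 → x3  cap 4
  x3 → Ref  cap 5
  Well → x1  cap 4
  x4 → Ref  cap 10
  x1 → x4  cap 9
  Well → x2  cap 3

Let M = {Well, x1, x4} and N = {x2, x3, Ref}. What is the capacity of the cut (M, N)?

18

Edges leaving {Well, x1, x4}: Well→x2 (3), x1→x3 (5), x4→Ref (10).
Cut capacity = 3 + 5 + 10 = 18.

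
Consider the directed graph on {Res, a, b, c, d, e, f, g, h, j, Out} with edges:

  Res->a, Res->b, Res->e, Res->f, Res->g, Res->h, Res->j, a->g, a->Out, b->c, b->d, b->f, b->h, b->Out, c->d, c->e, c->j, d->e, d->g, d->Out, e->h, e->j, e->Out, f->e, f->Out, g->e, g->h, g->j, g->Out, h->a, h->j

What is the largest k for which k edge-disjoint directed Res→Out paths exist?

Assign every edge capacity 1; by Menger, the answer equals the max flow.
Path Res→a→Out (+1); total 1.
Path Res→b→Out (+1); total 2.
Path Res→e→Out (+1); total 3.
Path Res→f→Out (+1); total 4.
Path Res→g→Out (+1); total 5.
No residual Res→Out path; max flow = 5.
Certifying cut of size 5: {Res→b, Res→f, a→Out, e→Out, g→Out}.

5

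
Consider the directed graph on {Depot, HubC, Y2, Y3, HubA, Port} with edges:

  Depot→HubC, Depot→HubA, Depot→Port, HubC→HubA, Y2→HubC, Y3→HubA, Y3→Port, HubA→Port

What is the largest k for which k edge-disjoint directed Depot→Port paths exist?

Assign every edge capacity 1; by Menger, the answer equals the max flow.
Path Depot→Port (+1); total 1.
Path Depot→HubA→Port (+1); total 2.
No residual Depot→Port path; max flow = 2.
Certifying cut of size 2: {Depot→Port, HubA→Port}.

2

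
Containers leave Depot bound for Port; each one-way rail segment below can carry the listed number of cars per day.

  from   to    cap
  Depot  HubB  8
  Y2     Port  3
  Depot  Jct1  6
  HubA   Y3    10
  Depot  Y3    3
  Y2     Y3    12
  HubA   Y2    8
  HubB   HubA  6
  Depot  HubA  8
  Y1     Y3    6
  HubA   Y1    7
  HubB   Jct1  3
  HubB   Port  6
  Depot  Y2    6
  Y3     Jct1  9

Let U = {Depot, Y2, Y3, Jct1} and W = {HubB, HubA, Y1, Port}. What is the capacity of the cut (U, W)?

19

Edges leaving {Depot, Y2, Y3, Jct1}: Depot→HubB (8), Depot→HubA (8), Y2→Port (3).
Cut capacity = 8 + 8 + 3 = 19.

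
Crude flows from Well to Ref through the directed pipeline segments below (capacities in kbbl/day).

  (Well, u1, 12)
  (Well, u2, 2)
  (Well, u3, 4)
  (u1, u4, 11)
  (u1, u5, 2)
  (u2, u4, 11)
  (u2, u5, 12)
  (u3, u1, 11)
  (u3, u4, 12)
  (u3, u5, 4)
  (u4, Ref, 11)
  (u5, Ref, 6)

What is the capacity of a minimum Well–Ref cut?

17

Augment Well→u1→u4→Ref: bottleneck 11, flow now 11.
Augment Well→u1→u5→Ref: bottleneck 1, flow now 12.
Augment Well→u2→u5→Ref: bottleneck 2, flow now 14.
Augment Well→u3→u5→Ref: bottleneck 3, flow now 17.
No augmenting path remains; maximum flow = 17.
By max-flow min-cut, the minimum cut capacity equals the max flow.
In the residual graph, reachable from Well: {Well, u1, u2, u3, u4, u5}.
Min-cut edges: u4→Ref (11), u5→Ref (6); capacity 11 + 6 = 17.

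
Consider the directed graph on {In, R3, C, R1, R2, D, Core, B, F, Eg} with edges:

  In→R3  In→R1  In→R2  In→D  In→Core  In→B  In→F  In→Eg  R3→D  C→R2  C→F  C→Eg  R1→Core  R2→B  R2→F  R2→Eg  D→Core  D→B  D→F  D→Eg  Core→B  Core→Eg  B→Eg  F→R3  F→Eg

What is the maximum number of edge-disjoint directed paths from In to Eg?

6

Assign every edge capacity 1; by Menger, the answer equals the max flow.
Path In→Eg (+1); total 1.
Path In→R2→Eg (+1); total 2.
Path In→D→Eg (+1); total 3.
Path In→Core→Eg (+1); total 4.
Path In→B→Eg (+1); total 5.
Path In→F→Eg (+1); total 6.
No residual In→Eg path; max flow = 6.
Certifying cut of size 6: {B→Eg, Core→Eg, D→Eg, F→Eg, In→Eg, In→R2}.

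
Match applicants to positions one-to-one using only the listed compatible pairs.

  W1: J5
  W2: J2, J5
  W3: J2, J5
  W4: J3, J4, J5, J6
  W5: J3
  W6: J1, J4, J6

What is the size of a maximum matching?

5

Unit-capacity flow: source→left, listed edges, right→sink; max matching = max flow.
Augmenting path W1→J5 (+1); matched 1.
Augmenting path W2→J2 (+1); matched 2.
Augmenting path W4→J3 (+1); matched 3.
Augmenting path W6→J1 (+1); matched 4.
Augmenting path W5→J3→W4→J4 (+1); matched 5.
No augmenting path remains; maximum matching = 5.
König certificate: {W4, W5, W6, J2, J5} is a vertex cover of size 5 (every listed pair touches it), so no matching can be larger.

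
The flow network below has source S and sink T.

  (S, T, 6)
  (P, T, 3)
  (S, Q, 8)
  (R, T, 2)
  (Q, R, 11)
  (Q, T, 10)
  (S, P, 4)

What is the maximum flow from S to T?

Augment S→T: bottleneck 6, flow now 6.
Augment S→P→T: bottleneck 3, flow now 9.
Augment S→Q→T: bottleneck 8, flow now 17.
No augmenting path remains; maximum flow = 17.
In the residual graph, reachable from S: {S, P}.
Min-cut edges: S→Q (8), S→T (6), P→T (3); capacity 8 + 6 + 3 = 17.
This cut is saturated, so no flow can exceed 17.

17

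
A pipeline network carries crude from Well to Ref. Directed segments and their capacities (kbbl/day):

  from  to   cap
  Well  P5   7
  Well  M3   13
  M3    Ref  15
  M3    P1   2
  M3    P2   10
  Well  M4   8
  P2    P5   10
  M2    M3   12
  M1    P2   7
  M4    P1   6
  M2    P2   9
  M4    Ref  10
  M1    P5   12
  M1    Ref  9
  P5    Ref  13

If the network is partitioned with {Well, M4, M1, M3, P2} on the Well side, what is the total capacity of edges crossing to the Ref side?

Edges leaving {Well, M4, M1, M3, P2}: Well→P5 (7), M4→P1 (6), M4→Ref (10), M1→P5 (12), M1→Ref (9), M3→P1 (2), M3→Ref (15), P2→P5 (10).
Cut capacity = 7 + 6 + 10 + 12 + 9 + 2 + 15 + 10 = 71.

71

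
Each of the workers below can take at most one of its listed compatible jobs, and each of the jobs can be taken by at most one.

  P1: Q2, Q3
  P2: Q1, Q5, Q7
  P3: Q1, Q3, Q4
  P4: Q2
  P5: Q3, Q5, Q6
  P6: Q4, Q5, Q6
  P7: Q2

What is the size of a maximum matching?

Unit-capacity flow: source→left, listed edges, right→sink; max matching = max flow.
Augmenting path P1→Q2 (+1); matched 1.
Augmenting path P2→Q1 (+1); matched 2.
Augmenting path P3→Q3 (+1); matched 3.
Augmenting path P5→Q5 (+1); matched 4.
Augmenting path P6→Q4 (+1); matched 5.
Augmenting path P4→Q2→P1→Q3→P3→Q1→P2→Q7 (+1); matched 6.
No augmenting path remains; maximum matching = 6.
König certificate: {P1, P2, P3, P5, P6, Q2} is a vertex cover of size 6 (every listed pair touches it), so no matching can be larger.

6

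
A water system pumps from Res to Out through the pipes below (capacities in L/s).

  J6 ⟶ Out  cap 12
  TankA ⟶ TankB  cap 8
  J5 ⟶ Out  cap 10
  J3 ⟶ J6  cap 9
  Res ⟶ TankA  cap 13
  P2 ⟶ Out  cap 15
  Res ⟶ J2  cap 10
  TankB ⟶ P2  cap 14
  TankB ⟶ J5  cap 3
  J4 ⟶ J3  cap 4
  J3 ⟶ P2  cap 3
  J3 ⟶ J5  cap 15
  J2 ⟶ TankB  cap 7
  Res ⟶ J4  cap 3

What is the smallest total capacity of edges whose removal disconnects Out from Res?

Augment Res→J2→TankB→P2→Out: bottleneck 7, flow now 7.
Augment Res→TankA→TankB→P2→Out: bottleneck 7, flow now 14.
Augment Res→TankA→TankB→J5→Out: bottleneck 1, flow now 15.
Augment Res→J4→J3→P2→Out: bottleneck 1, flow now 16.
Augment Res→J4→J3→J6→Out: bottleneck 2, flow now 18.
No augmenting path remains; maximum flow = 18.
By max-flow min-cut, the minimum cut capacity equals the max flow.
In the residual graph, reachable from Res: {Res, J2, TankA}.
Min-cut edges: Res→J4 (3), J2→TankB (7), TankA→TankB (8); capacity 3 + 7 + 8 = 18.

18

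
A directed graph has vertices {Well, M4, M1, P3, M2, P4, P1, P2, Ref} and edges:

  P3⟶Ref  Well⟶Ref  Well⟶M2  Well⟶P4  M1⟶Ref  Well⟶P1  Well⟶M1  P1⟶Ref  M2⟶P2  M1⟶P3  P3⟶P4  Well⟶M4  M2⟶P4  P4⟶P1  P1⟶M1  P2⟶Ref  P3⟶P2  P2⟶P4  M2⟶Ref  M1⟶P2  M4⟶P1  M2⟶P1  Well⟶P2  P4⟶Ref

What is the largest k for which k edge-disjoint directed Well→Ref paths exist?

7

Assign every edge capacity 1; by Menger, the answer equals the max flow.
Path Well→Ref (+1); total 1.
Path Well→M1→Ref (+1); total 2.
Path Well→M2→Ref (+1); total 3.
Path Well→P4→Ref (+1); total 4.
Path Well→P1→Ref (+1); total 5.
Path Well→P2→Ref (+1); total 6.
Path Well→M4→P1→M1→P3→Ref (+1); total 7.
No residual Well→Ref path; max flow = 7.
Certifying cut of size 7: {Well→M1, Well→M2, Well→M4, Well→P1, Well→P2, Well→P4, Well→Ref}.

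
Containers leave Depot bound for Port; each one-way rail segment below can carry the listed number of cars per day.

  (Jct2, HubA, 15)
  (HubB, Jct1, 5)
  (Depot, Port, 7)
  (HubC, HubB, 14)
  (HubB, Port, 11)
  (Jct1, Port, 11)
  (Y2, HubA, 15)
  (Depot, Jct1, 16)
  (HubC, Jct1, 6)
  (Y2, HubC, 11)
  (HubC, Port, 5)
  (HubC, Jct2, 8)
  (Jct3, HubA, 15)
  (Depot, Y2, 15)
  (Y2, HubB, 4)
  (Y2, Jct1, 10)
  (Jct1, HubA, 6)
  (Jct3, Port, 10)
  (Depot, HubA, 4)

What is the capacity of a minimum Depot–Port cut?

33

Augment Depot→Port: bottleneck 7, flow now 7.
Augment Depot→Jct1→Port: bottleneck 11, flow now 18.
Augment Depot→Y2→HubC→Port: bottleneck 5, flow now 23.
Augment Depot→Y2→HubB→Port: bottleneck 4, flow now 27.
Augment Depot→Y2→HubC→HubB→Port: bottleneck 6, flow now 33.
No augmenting path remains; maximum flow = 33.
By max-flow min-cut, the minimum cut capacity equals the max flow.
In the residual graph, reachable from Depot: {Depot, Jct1, HubA}.
Min-cut edges: Depot→Y2 (15), Depot→Port (7), Jct1→Port (11); capacity 15 + 7 + 11 = 33.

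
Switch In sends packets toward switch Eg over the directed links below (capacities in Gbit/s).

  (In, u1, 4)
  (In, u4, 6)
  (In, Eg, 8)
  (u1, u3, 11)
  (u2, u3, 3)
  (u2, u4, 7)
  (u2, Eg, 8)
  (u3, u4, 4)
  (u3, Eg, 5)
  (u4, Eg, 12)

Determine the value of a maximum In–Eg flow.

Augment In→Eg: bottleneck 8, flow now 8.
Augment In→u4→Eg: bottleneck 6, flow now 14.
Augment In→u1→u3→Eg: bottleneck 4, flow now 18.
No augmenting path remains; maximum flow = 18.
In the residual graph, reachable from In: {In}.
Min-cut edges: In→u1 (4), In→u4 (6), In→Eg (8); capacity 4 + 6 + 8 = 18.
This cut is saturated, so no flow can exceed 18.

18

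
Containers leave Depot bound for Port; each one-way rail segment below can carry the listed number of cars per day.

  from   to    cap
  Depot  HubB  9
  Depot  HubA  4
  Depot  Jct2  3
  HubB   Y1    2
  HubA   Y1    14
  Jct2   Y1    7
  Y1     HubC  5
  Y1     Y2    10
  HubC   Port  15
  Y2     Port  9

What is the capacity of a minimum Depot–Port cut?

Augment Depot→HubB→Y1→HubC→Port: bottleneck 2, flow now 2.
Augment Depot→HubA→Y1→HubC→Port: bottleneck 3, flow now 5.
Augment Depot→HubA→Y1→Y2→Port: bottleneck 1, flow now 6.
Augment Depot→Jct2→Y1→Y2→Port: bottleneck 3, flow now 9.
No augmenting path remains; maximum flow = 9.
By max-flow min-cut, the minimum cut capacity equals the max flow.
In the residual graph, reachable from Depot: {Depot, HubB}.
Min-cut edges: Depot→HubA (4), Depot→Jct2 (3), HubB→Y1 (2); capacity 4 + 3 + 2 = 9.

9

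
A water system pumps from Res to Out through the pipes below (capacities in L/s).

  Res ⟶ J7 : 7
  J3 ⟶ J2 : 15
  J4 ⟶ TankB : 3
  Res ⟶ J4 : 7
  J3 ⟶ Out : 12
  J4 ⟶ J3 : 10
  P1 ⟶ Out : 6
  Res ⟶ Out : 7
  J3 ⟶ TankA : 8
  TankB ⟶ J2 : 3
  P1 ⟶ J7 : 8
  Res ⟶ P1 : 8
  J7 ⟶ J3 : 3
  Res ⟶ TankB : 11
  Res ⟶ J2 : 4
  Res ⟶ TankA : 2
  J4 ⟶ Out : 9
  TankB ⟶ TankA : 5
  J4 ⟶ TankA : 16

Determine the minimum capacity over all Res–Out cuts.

23

Augment Res→Out: bottleneck 7, flow now 7.
Augment Res→P1→Out: bottleneck 6, flow now 13.
Augment Res→J4→Out: bottleneck 7, flow now 20.
Augment Res→J7→J3→Out: bottleneck 3, flow now 23.
No augmenting path remains; maximum flow = 23.
By max-flow min-cut, the minimum cut capacity equals the max flow.
In the residual graph, reachable from Res: {Res, P1, J7, TankB, TankA, J2}.
Min-cut edges: Res→J4 (7), Res→Out (7), P1→Out (6), J7→J3 (3); capacity 7 + 7 + 6 + 3 = 23.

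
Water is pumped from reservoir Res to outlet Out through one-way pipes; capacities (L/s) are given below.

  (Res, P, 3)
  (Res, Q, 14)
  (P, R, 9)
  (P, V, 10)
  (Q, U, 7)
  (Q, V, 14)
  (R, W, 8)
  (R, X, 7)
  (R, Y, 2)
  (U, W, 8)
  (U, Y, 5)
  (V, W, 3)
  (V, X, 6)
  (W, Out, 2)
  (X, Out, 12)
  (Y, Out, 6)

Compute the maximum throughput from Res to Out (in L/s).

16

Augment Res→P→R→W→Out: bottleneck 2, flow now 2.
Augment Res→P→R→X→Out: bottleneck 1, flow now 3.
Augment Res→Q→U→Y→Out: bottleneck 5, flow now 8.
Augment Res→Q→V→X→Out: bottleneck 6, flow now 14.
Augment Res→Q→U→W→R→X→Out: bottleneck 2, flow now 16. (uses reverse residual edge)
No augmenting path remains; maximum flow = 16.
In the residual graph, reachable from Res: {Res, Q, U, V, W}.
Min-cut edges: Res→P (3), U→Y (5), V→X (6), W→Out (2); capacity 3 + 5 + 6 + 2 = 16.
This cut is saturated, so no flow can exceed 16.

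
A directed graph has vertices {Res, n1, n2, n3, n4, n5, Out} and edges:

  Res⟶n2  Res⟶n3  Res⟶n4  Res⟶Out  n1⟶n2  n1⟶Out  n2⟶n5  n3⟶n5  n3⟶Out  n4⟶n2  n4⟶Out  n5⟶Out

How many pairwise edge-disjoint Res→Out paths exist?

4

Assign every edge capacity 1; by Menger, the answer equals the max flow.
Path Res→Out (+1); total 1.
Path Res→n3→Out (+1); total 2.
Path Res→n4→Out (+1); total 3.
Path Res→n2→n5→Out (+1); total 4.
No residual Res→Out path; max flow = 4.
Certifying cut of size 4: {Res→Out, Res→n2, Res→n3, Res→n4}.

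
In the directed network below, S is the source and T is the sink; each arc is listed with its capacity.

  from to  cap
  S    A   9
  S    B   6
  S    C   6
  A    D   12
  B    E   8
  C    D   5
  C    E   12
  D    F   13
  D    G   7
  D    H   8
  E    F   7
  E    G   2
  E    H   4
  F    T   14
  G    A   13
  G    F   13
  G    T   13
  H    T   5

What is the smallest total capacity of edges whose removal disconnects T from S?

21

Augment S→A→D→F→T: bottleneck 9, flow now 9.
Augment S→B→E→F→T: bottleneck 5, flow now 14.
Augment S→B→E→G→T: bottleneck 1, flow now 15.
Augment S→C→D→G→T: bottleneck 5, flow now 20.
Augment S→C→E→G→T: bottleneck 1, flow now 21.
No augmenting path remains; maximum flow = 21.
By max-flow min-cut, the minimum cut capacity equals the max flow.
In the residual graph, reachable from S: {S}.
Min-cut edges: S→A (9), S→B (6), S→C (6); capacity 9 + 6 + 6 = 21.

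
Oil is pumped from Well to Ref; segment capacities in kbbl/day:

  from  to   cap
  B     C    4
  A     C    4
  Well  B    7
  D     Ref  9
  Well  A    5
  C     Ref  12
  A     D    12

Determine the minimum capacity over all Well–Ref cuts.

9

Augment Well→A→C→Ref: bottleneck 4, flow now 4.
Augment Well→A→D→Ref: bottleneck 1, flow now 5.
Augment Well→B→C→Ref: bottleneck 4, flow now 9.
No augmenting path remains; maximum flow = 9.
By max-flow min-cut, the minimum cut capacity equals the max flow.
In the residual graph, reachable from Well: {Well, B}.
Min-cut edges: Well→A (5), B→C (4); capacity 5 + 4 = 9.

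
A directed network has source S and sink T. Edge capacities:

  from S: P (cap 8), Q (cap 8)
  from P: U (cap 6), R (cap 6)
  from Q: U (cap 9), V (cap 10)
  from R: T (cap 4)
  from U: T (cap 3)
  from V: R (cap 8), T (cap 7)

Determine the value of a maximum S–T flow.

Augment S→P→R→T: bottleneck 4, flow now 4.
Augment S→P→U→T: bottleneck 3, flow now 7.
Augment S→Q→V→T: bottleneck 7, flow now 14.
No augmenting path remains; maximum flow = 14.
In the residual graph, reachable from S: {S, P, Q, R, U, V}.
Min-cut edges: R→T (4), U→T (3), V→T (7); capacity 4 + 3 + 7 = 14.
This cut is saturated, so no flow can exceed 14.

14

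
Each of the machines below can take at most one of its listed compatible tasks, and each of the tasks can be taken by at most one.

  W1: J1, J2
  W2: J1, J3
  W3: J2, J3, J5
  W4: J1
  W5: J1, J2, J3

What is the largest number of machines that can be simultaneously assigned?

Unit-capacity flow: source→left, listed edges, right→sink; max matching = max flow.
Augmenting path W1→J1 (+1); matched 1.
Augmenting path W2→J3 (+1); matched 2.
Augmenting path W3→J2 (+1); matched 3.
Augmenting path W5→J2→W3→J5 (+1); matched 4.
No augmenting path remains; maximum matching = 4.
König certificate: {W3, J1, J2, J3} is a vertex cover of size 4 (every listed pair touches it), so no matching can be larger.

4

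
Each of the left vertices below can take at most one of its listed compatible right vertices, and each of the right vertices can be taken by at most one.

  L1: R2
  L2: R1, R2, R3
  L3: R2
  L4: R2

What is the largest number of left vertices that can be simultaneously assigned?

2

Unit-capacity flow: source→left, listed edges, right→sink; max matching = max flow.
Augmenting path L1→R2 (+1); matched 1.
Augmenting path L2→R1 (+1); matched 2.
No augmenting path remains; maximum matching = 2.
König certificate: {L2, R2} is a vertex cover of size 2 (every listed pair touches it), so no matching can be larger.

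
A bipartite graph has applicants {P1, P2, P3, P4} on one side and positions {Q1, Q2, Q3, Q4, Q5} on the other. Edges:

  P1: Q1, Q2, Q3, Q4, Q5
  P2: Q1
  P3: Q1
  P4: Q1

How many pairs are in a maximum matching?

2

Unit-capacity flow: source→left, listed edges, right→sink; max matching = max flow.
Augmenting path P1→Q1 (+1); matched 1.
Augmenting path P2→Q1→P1→Q2 (+1); matched 2.
No augmenting path remains; maximum matching = 2.
König certificate: {P1, Q1} is a vertex cover of size 2 (every listed pair touches it), so no matching can be larger.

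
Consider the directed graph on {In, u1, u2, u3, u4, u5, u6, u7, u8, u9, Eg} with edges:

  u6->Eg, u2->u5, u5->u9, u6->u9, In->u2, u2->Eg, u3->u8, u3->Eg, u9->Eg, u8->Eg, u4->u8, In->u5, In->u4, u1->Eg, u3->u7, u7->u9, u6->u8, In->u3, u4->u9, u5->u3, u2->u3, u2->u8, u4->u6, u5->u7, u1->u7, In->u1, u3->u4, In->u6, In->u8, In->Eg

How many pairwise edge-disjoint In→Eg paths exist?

Assign every edge capacity 1; by Menger, the answer equals the max flow.
Path In→Eg (+1); total 1.
Path In→u1→Eg (+1); total 2.
Path In→u2→Eg (+1); total 3.
Path In→u3→Eg (+1); total 4.
Path In→u6→Eg (+1); total 5.
Path In→u8→Eg (+1); total 6.
Path In→u4→u9→Eg (+1); total 7.
No residual In→Eg path; max flow = 7.
Certifying cut of size 7: {In→Eg, In→u1, In→u2, u3→Eg, u6→Eg, u8→Eg, u9→Eg}.

7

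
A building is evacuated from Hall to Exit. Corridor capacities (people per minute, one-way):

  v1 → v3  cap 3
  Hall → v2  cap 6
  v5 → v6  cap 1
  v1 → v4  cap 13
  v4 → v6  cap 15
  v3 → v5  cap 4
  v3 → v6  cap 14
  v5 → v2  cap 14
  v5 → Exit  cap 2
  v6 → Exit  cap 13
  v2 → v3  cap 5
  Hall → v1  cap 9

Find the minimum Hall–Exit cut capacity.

Augment Hall→v1→v3→v5→Exit: bottleneck 2, flow now 2.
Augment Hall→v1→v3→v6→Exit: bottleneck 1, flow now 3.
Augment Hall→v1→v4→v6→Exit: bottleneck 6, flow now 9.
Augment Hall→v2→v3→v6→Exit: bottleneck 5, flow now 14.
No augmenting path remains; maximum flow = 14.
By max-flow min-cut, the minimum cut capacity equals the max flow.
In the residual graph, reachable from Hall: {Hall, v2}.
Min-cut edges: Hall→v1 (9), v2→v3 (5); capacity 9 + 5 = 14.

14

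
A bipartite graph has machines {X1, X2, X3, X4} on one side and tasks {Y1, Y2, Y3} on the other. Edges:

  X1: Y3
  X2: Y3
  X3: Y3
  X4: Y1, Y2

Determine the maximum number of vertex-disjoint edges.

Unit-capacity flow: source→left, listed edges, right→sink; max matching = max flow.
Augmenting path X1→Y3 (+1); matched 1.
Augmenting path X4→Y1 (+1); matched 2.
No augmenting path remains; maximum matching = 2.
König certificate: {X4, Y3} is a vertex cover of size 2 (every listed pair touches it), so no matching can be larger.

2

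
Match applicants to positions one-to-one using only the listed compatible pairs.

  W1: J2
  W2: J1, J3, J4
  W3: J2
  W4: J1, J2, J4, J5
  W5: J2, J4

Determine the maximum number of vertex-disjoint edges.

4

Unit-capacity flow: source→left, listed edges, right→sink; max matching = max flow.
Augmenting path W1→J2 (+1); matched 1.
Augmenting path W2→J1 (+1); matched 2.
Augmenting path W4→J4 (+1); matched 3.
Augmenting path W5→J4→W4→J5 (+1); matched 4.
No augmenting path remains; maximum matching = 4.
König certificate: {W2, W4, W5, J2} is a vertex cover of size 4 (every listed pair touches it), so no matching can be larger.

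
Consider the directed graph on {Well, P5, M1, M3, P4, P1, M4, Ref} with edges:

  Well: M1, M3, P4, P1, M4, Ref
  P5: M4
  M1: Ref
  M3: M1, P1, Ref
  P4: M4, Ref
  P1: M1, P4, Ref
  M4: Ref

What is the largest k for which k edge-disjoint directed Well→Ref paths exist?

Assign every edge capacity 1; by Menger, the answer equals the max flow.
Path Well→Ref (+1); total 1.
Path Well→M1→Ref (+1); total 2.
Path Well→M3→Ref (+1); total 3.
Path Well→P4→Ref (+1); total 4.
Path Well→P1→Ref (+1); total 5.
Path Well→M4→Ref (+1); total 6.
No residual Well→Ref path; max flow = 6.
Certifying cut of size 6: {Well→M1, Well→M3, Well→M4, Well→P1, Well→P4, Well→Ref}.

6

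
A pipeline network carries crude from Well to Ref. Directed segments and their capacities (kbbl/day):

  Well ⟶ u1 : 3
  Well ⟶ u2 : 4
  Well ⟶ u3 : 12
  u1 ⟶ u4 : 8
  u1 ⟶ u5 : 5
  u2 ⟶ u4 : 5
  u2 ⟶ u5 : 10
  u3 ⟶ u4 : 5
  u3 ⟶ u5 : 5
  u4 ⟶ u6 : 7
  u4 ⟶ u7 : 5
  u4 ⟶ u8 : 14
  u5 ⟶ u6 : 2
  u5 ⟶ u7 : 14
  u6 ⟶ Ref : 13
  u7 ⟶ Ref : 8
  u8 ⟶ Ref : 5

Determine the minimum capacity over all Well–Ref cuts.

17

Augment Well→u1→u4→u6→Ref: bottleneck 3, flow now 3.
Augment Well→u2→u4→u6→Ref: bottleneck 4, flow now 7.
Augment Well→u3→u4→u7→Ref: bottleneck 5, flow now 12.
Augment Well→u3→u5→u6→Ref: bottleneck 2, flow now 14.
Augment Well→u3→u5→u7→Ref: bottleneck 3, flow now 17.
No augmenting path remains; maximum flow = 17.
By max-flow min-cut, the minimum cut capacity equals the max flow.
In the residual graph, reachable from Well: {Well, u3}.
Min-cut edges: Well→u1 (3), Well→u2 (4), u3→u4 (5), u3→u5 (5); capacity 3 + 4 + 5 + 5 = 17.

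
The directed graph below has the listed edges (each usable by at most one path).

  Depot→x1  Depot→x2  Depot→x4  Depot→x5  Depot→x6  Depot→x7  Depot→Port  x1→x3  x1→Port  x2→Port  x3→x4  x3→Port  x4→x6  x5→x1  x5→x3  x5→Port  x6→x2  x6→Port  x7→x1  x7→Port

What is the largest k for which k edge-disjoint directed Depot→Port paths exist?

6

Assign every edge capacity 1; by Menger, the answer equals the max flow.
Path Depot→Port (+1); total 1.
Path Depot→x1→Port (+1); total 2.
Path Depot→x2→Port (+1); total 3.
Path Depot→x5→Port (+1); total 4.
Path Depot→x6→Port (+1); total 5.
Path Depot→x7→Port (+1); total 6.
No residual Depot→Port path; max flow = 6.
Certifying cut of size 6: {Depot→Port, Depot→x1, Depot→x5, Depot→x7, x2→Port, x6→Port}.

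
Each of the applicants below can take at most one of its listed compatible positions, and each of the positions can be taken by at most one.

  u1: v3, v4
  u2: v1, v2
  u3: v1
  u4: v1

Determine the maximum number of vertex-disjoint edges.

3

Unit-capacity flow: source→left, listed edges, right→sink; max matching = max flow.
Augmenting path u1→v3 (+1); matched 1.
Augmenting path u2→v1 (+1); matched 2.
Augmenting path u3→v1→u2→v2 (+1); matched 3.
No augmenting path remains; maximum matching = 3.
König certificate: {u1, u2, v1} is a vertex cover of size 3 (every listed pair touches it), so no matching can be larger.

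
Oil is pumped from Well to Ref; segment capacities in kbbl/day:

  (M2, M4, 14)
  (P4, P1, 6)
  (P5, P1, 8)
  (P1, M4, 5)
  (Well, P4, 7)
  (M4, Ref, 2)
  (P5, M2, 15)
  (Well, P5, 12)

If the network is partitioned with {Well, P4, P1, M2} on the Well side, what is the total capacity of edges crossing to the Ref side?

Edges leaving {Well, P4, P1, M2}: Well→P5 (12), P1→M4 (5), M2→M4 (14).
Cut capacity = 12 + 5 + 14 = 31.

31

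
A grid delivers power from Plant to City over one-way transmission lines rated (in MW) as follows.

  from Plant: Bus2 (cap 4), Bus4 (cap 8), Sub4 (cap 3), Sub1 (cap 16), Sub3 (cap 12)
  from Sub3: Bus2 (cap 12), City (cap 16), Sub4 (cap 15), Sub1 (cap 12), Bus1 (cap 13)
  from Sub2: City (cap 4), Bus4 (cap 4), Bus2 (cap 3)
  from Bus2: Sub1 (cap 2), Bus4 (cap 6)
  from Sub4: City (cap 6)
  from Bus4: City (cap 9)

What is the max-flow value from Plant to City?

Augment Plant→Sub3→City: bottleneck 12, flow now 12.
Augment Plant→Sub4→City: bottleneck 3, flow now 15.
Augment Plant→Bus4→City: bottleneck 8, flow now 23.
Augment Plant→Bus2→Bus4→City: bottleneck 1, flow now 24.
No augmenting path remains; maximum flow = 24.
In the residual graph, reachable from Plant: {Plant, Bus2, Bus4, Sub1}.
Min-cut edges: Plant→Sub3 (12), Plant→Sub4 (3), Bus4→City (9); capacity 12 + 3 + 9 = 24.
This cut is saturated, so no flow can exceed 24.

24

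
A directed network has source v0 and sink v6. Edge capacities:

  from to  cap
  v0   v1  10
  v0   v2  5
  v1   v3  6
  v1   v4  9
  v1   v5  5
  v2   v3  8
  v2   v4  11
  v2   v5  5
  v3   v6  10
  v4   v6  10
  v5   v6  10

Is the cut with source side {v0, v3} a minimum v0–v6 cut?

Given cut capacity: 10 + 5 + 10 = 25.
Augment v0→v1→v3→v6: bottleneck 6, flow now 6.
Augment v0→v1→v4→v6: bottleneck 4, flow now 10.
Augment v0→v2→v3→v6: bottleneck 4, flow now 14.
Augment v0→v2→v4→v6: bottleneck 1, flow now 15.
No augmenting path remains; maximum flow = 15.
In the residual graph, reachable from v0: {v0}.
Min-cut edges: v0→v1 (10), v0→v2 (5); capacity 10 + 5 = 15.
Cut capacity 25 exceeds the max flow 15, so it is not minimum.

No — its capacity is 25, but the minimum cut has capacity 15.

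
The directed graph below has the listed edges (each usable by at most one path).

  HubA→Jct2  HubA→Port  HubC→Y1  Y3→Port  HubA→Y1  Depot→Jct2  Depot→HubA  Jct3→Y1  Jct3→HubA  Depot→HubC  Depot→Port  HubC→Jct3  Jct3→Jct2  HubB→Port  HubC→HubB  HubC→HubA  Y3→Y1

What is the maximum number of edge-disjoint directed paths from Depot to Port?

Assign every edge capacity 1; by Menger, the answer equals the max flow.
Path Depot→Port (+1); total 1.
Path Depot→HubA→Port (+1); total 2.
Path Depot→HubC→HubB→Port (+1); total 3.
No residual Depot→Port path; max flow = 3.
Certifying cut of size 3: {Depot→HubA, Depot→HubC, Depot→Port}.

3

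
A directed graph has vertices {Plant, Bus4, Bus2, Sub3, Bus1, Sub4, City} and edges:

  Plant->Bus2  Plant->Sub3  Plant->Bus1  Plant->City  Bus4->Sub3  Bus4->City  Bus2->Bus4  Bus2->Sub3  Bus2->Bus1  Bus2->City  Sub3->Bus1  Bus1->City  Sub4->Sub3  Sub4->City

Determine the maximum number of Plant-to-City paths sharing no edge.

Assign every edge capacity 1; by Menger, the answer equals the max flow.
Path Plant→City (+1); total 1.
Path Plant→Bus2→City (+1); total 2.
Path Plant→Bus1→City (+1); total 3.
No residual Plant→City path; max flow = 3.
Certifying cut of size 3: {Bus1→City, Plant→Bus2, Plant→City}.

3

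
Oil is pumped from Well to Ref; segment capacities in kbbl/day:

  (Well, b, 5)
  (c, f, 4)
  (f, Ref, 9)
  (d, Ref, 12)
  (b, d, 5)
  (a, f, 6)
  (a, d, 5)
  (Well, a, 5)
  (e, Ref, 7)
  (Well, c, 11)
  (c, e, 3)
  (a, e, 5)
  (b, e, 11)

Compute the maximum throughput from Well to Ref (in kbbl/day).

17

Augment Well→a→d→Ref: bottleneck 5, flow now 5.
Augment Well→b→d→Ref: bottleneck 5, flow now 10.
Augment Well→c→e→Ref: bottleneck 3, flow now 13.
Augment Well→c→f→Ref: bottleneck 4, flow now 17.
No augmenting path remains; maximum flow = 17.
In the residual graph, reachable from Well: {Well, c}.
Min-cut edges: Well→a (5), Well→b (5), c→e (3), c→f (4); capacity 5 + 5 + 3 + 4 = 17.
This cut is saturated, so no flow can exceed 17.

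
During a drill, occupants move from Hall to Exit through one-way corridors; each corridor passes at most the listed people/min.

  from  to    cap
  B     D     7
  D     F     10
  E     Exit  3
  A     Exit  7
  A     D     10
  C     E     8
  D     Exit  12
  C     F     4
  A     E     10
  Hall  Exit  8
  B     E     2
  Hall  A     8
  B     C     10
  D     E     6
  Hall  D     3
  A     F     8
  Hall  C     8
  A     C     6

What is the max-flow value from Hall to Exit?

22

Augment Hall→Exit: bottleneck 8, flow now 8.
Augment Hall→A→Exit: bottleneck 7, flow now 15.
Augment Hall→D→Exit: bottleneck 3, flow now 18.
Augment Hall→A→D→Exit: bottleneck 1, flow now 19.
Augment Hall→C→E→Exit: bottleneck 3, flow now 22.
No augmenting path remains; maximum flow = 22.
In the residual graph, reachable from Hall: {Hall, C, E, F}.
Min-cut edges: Hall→A (8), Hall→D (3), Hall→Exit (8), E→Exit (3); capacity 8 + 3 + 8 + 3 = 22.
This cut is saturated, so no flow can exceed 22.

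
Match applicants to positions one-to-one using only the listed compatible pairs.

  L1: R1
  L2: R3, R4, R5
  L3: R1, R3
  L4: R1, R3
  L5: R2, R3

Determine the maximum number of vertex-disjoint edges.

Unit-capacity flow: source→left, listed edges, right→sink; max matching = max flow.
Augmenting path L1→R1 (+1); matched 1.
Augmenting path L2→R3 (+1); matched 2.
Augmenting path L5→R2 (+1); matched 3.
Augmenting path L3→R3→L2→R4 (+1); matched 4.
No augmenting path remains; maximum matching = 4.
König certificate: {L2, L5, R1, R3} is a vertex cover of size 4 (every listed pair touches it), so no matching can be larger.

4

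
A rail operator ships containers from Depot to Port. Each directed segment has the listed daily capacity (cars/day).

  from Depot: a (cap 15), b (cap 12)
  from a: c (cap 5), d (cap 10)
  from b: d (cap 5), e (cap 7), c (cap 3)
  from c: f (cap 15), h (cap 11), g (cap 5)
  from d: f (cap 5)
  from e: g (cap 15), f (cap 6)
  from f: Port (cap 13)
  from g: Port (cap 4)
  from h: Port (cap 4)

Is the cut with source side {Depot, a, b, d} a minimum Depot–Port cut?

Yes — it is a minimum cut (capacity 20).

Given cut capacity: 5 + 3 + 7 + 5 = 20.
Augment Depot→a→c→f→Port: bottleneck 5, flow now 5.
Augment Depot→a→d→f→Port: bottleneck 5, flow now 10.
Augment Depot→b→c→f→Port: bottleneck 3, flow now 13.
Augment Depot→b→e→g→Port: bottleneck 4, flow now 17.
Augment Depot→b→e→f→c→h→Port: bottleneck 3, flow now 20. (uses reverse residual edge)
No augmenting path remains; maximum flow = 20.
Cut capacity 20 equals the max flow, so it is a minimum cut.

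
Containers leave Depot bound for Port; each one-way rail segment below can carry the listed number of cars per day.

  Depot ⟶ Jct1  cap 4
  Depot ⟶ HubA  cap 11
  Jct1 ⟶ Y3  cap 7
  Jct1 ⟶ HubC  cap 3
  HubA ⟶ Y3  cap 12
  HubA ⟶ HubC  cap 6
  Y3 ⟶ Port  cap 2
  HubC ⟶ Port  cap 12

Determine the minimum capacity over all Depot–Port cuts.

Augment Depot→Jct1→Y3→Port: bottleneck 2, flow now 2.
Augment Depot→Jct1→HubC→Port: bottleneck 2, flow now 4.
Augment Depot→HubA→HubC→Port: bottleneck 6, flow now 10.
Augment Depot→HubA→Y3→Jct1→HubC→Port: bottleneck 1, flow now 11. (uses reverse residual edge)
No augmenting path remains; maximum flow = 11.
By max-flow min-cut, the minimum cut capacity equals the max flow.
In the residual graph, reachable from Depot: {Depot, Jct1, HubA, Y3}.
Min-cut edges: Jct1→HubC (3), HubA→HubC (6), Y3→Port (2); capacity 3 + 6 + 2 = 11.

11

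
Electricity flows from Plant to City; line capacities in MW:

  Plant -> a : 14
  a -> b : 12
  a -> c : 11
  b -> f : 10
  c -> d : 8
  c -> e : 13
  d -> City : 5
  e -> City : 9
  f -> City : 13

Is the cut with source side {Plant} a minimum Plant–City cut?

Yes — it is a minimum cut (capacity 14).

Given cut capacity: 14 = 14.
Augment Plant→a→b→f→City: bottleneck 10, flow now 10.
Augment Plant→a→c→d→City: bottleneck 4, flow now 14.
No augmenting path remains; maximum flow = 14.
Cut capacity 14 equals the max flow, so it is a minimum cut.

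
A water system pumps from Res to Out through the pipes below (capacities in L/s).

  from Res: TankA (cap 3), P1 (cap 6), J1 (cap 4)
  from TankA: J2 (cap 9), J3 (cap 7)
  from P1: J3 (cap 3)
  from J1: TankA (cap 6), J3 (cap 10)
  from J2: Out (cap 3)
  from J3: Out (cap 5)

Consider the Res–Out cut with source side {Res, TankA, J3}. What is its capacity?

24

Edges leaving {Res, TankA, J3}: Res→P1 (6), Res→J1 (4), TankA→J2 (9), J3→Out (5).
Cut capacity = 6 + 4 + 9 + 5 = 24.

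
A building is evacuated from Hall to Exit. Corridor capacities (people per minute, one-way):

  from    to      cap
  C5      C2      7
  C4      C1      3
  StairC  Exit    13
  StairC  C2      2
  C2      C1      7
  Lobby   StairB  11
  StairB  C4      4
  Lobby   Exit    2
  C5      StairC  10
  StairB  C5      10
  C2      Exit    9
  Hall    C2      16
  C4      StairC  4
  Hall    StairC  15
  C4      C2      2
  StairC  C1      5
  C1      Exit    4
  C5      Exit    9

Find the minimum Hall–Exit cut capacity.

26

Augment Hall→StairC→Exit: bottleneck 13, flow now 13.
Augment Hall→C2→Exit: bottleneck 9, flow now 22.
Augment Hall→StairC→C1→Exit: bottleneck 2, flow now 24.
Augment Hall→C2→C1→Exit: bottleneck 2, flow now 26.
No augmenting path remains; maximum flow = 26.
By max-flow min-cut, the minimum cut capacity equals the max flow.
In the residual graph, reachable from Hall: {Hall, StairC, C2, C1}.
Min-cut edges: StairC→Exit (13), C2→Exit (9), C1→Exit (4); capacity 13 + 9 + 4 = 26.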